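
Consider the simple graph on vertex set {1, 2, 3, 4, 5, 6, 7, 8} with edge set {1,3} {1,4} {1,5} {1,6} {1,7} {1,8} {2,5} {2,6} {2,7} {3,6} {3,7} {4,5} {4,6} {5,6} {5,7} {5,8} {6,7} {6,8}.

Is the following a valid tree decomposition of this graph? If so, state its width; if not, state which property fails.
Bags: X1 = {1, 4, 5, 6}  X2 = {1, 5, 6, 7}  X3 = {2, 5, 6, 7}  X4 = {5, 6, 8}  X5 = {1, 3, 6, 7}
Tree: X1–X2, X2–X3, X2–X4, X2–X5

No — edge (1,8) lies in no bag.

A tree decomposition must satisfy three properties: every vertex lies in some bag; for every edge, both endpoints lie together in some bag; and for every vertex, the bags containing it form a connected subtree. Here edge (1,8) lies in no bag, so the decomposition is invalid.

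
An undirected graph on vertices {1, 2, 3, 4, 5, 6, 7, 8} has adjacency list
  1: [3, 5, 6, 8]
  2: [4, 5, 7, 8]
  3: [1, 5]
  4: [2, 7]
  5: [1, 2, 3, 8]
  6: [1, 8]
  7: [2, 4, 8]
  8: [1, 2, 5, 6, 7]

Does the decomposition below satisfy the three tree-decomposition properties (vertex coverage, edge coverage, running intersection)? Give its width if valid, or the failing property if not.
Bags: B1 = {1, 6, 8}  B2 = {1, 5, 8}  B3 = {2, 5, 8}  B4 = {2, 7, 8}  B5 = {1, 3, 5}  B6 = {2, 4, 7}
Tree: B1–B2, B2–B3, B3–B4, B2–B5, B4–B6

Vertex coverage: the bags together contain {1, 2, 3, 4, 5, 6, 7, 8}, the full vertex set. Edge coverage: each edge of G has both endpoints in at least one bag. Running intersection: for every vertex, the bags containing it form a connected subtree. All three properties hold, so this is a valid tree decomposition of width max|bag| − 1 = 2, and hence tw(G) ≤ 2.

Yes; width 2.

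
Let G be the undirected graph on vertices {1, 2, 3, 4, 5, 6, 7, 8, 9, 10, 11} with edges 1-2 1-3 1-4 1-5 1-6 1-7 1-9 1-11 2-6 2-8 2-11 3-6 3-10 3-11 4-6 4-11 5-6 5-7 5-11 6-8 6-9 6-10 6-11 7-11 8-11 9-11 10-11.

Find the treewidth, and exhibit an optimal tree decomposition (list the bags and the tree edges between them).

The largest bag has 4 vertices, giving width 3; this decomposition certifies tw(G) ≤ 3. On the other hand G contains the 4-clique {2, 6, 8, 11}. A clique must lie in a single bag of any decomposition, so no decomposition can have width below 3. Combining the bounds, tw(G) = 3.

Treewidth 3.
Bags: B1 = {1, 6, 9, 11}  B2 = {1, 2, 6, 11}  B3 = {1, 5, 6, 11}  B4 = {1, 3, 6, 11}  B5 = {1, 4, 6, 11}  B6 = {1, 5, 7, 11}  B7 = {3, 6, 10, 11}  B8 = {2, 6, 8, 11}
Tree: B1–B2, B1–B3, B1–B4, B4–B5, B3–B6, B4–B7, B2–B8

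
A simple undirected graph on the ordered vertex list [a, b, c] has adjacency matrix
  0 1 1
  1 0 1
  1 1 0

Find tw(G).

2

A width-2 tree decomposition is:
Bags: B1 = {a, b, c}
Tree: (single bag)
With just one bag of size 3, the width is 3 − 1 = 2, so tw(G) ≤ 2. On the other hand G contains the 3-clique {a, b, c}. A clique must lie in a single bag of any decomposition, so no decomposition can have width below 2. Hence tw(G) = 2 exactly.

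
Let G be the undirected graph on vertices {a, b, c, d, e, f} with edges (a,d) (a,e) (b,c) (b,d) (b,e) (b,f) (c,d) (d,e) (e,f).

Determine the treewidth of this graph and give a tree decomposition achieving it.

Treewidth 2.
One optimal decomposition is:
Bags: B1 = {b, d, e}  B2 = {b, c, d}  B3 = {a, d, e}  B4 = {b, e, f}
Tree: B1–B2, B1–B3, B1–B4

The largest bag has 3 vertices, giving width 2; this decomposition certifies tw(G) ≤ 2. Conversely, {a, d, e} is a clique of size 3, and the vertices of any clique must share a bag in every tree decomposition; so some bag has ≥ 3 vertices and tw(G) ≥ 2. The upper and lower bounds meet at 2, so that is the treewidth.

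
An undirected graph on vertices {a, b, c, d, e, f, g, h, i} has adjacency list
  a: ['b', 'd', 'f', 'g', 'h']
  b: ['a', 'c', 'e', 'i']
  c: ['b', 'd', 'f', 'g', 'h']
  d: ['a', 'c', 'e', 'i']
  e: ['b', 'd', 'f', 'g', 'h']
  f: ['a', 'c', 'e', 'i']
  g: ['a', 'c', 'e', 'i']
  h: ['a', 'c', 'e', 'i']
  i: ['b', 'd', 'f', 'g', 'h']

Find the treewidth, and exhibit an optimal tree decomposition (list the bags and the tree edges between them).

Each bag holds 5 vertices, so the decomposition has width 4, which upper-bounds the treewidth. For the lower bound: the 5 vertex sets {a,b}, {c,d}, {h,i}, {e}, {g} are disjoint, each induces a connected subgraph, and every pair is joined by at least one edge of G. Contracting each set to a single vertex therefore yields K_{5} as a minor, and since treewidth is minor-monotone, tw(G) ≥ tw(K_{5}) = 4. Hence tw(G) = 4 exactly.

Treewidth 4.
Bags: B1 = {a, b, c, e, i}  B2 = {a, c, d, e, i}  B3 = {a, c, e, h, i}  B4 = {a, c, e, g, i}  B5 = {a, c, e, f, i}
Tree: B1–B2, B2–B3, B3–B4, B4–B5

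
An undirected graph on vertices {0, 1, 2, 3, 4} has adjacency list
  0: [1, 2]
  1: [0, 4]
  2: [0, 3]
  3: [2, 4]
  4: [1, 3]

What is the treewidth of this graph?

A width-2 tree decomposition is:
Bags: B1 = {1, 3, 4}  B2 = {1, 2, 3}  B3 = {0, 1, 2}
Tree: B1–B2, B2–B3
The largest bag has 3 vertices, giving width 2; this decomposition certifies tw(G) ≤ 2. Since 1–4–3–2–0–1 is a cycle in G, G is not acyclic. Forests are exactly the graphs of treewidth ≤ 1, so tw(G) ≥ 2. The upper and lower bounds meet at 2, so that is the treewidth.

2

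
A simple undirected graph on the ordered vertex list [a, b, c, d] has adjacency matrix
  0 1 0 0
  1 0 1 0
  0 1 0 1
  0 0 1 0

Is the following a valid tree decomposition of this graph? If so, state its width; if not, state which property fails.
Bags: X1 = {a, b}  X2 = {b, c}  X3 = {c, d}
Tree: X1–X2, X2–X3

Checking the three conditions: (i) the bags cover all of {a, b, c, d}; (ii) for each edge, some bag contains both endpoints; (iii) the bags containing any fixed vertex form a subtree. All hold, so the decomposition is valid with width 2 − 1 = 1.

Yes; width 1.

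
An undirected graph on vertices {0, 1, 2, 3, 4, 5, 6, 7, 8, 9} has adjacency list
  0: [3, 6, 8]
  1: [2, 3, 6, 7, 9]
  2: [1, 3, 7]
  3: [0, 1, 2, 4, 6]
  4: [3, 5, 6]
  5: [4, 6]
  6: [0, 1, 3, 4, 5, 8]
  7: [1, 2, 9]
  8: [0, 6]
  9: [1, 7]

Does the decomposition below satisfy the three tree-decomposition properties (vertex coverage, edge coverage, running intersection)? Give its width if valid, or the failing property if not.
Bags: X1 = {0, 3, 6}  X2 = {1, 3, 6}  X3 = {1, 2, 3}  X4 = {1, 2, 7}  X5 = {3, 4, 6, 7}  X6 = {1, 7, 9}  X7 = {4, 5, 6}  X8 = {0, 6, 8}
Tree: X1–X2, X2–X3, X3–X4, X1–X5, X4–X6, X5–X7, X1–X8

No — bags containing vertex 7 are not connected in the tree.

A tree decomposition must satisfy three properties: every vertex lies in some bag; for every edge, both endpoints lie together in some bag; and for every vertex, the bags containing it form a connected subtree. Here bags containing vertex 7 are not connected in the tree, so the decomposition is invalid.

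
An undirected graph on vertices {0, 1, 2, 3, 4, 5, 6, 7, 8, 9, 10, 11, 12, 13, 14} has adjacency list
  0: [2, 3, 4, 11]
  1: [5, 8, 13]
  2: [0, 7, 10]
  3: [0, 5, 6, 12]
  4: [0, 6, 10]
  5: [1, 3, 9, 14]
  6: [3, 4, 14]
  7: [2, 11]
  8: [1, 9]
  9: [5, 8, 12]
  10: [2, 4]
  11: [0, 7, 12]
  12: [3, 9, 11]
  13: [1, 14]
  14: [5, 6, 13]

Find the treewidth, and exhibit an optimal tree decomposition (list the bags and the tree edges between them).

The largest bag has 4 vertices, giving width 3; this decomposition certifies tw(G) ≤ 3. For the lower bound: the 4 vertex sets {2,7,10}, {11}, {0}, {3,4,6,12} are disjoint, each induces a connected subgraph, and every pair is joined by at least one edge of G. Contracting each set to a single vertex therefore yields K_{4} as a minor, and since treewidth is minor-monotone, tw(G) ≥ tw(K_{4}) = 3. Therefore the treewidth is 3.

Treewidth 3.
Bags: B1 = {2, 7, 10, 11}  B2 = {0, 2, 10, 11}  B3 = {0, 4, 10, 11}  B4 = {0, 4, 11, 12}  B5 = {0, 3, 4, 12}  B6 = {3, 4, 6, 12}  B7 = {3, 6, 9, 12}  B8 = {3, 5, 6, 9}  B9 = {5, 6, 9, 14}  B10 = {5, 8, 9, 14}  B11 = {1, 5, 8, 14}  B12 = {1, 8, 13, 14}
Tree: B1–B2, B2–B3, B3–B4, B4–B5, B5–B6, B6–B7, B7–B8, B8–B9, B9–B10, B10–B11, B11–B12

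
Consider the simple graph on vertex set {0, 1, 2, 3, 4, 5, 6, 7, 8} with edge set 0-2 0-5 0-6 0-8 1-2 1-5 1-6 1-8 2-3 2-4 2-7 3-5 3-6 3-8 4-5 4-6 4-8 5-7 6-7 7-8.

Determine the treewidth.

4

A width-4 tree decomposition is:
Bags: B1 = {2, 5, 6, 7, 8}  B2 = {0, 2, 5, 6, 8}  B3 = {1, 2, 5, 6, 8}  B4 = {2, 4, 5, 6, 8}  B5 = {2, 3, 5, 6, 8}
Tree: B1–B2, B2–B3, B3–B4, B4–B5
The largest bag has 5 vertices, giving width 4; this decomposition certifies tw(G) ≤ 4. For the lower bound: the 5 vertex sets {7,8}, {0,6}, {1,5}, {2}, {4} are disjoint, each induces a connected subgraph, and every pair is joined by at least one edge of G. Contracting each set to a single vertex therefore yields K_{5} as a minor, and since treewidth is minor-monotone, tw(G) ≥ tw(K_{5}) = 4. The upper and lower bounds meet at 4, so that is the treewidth.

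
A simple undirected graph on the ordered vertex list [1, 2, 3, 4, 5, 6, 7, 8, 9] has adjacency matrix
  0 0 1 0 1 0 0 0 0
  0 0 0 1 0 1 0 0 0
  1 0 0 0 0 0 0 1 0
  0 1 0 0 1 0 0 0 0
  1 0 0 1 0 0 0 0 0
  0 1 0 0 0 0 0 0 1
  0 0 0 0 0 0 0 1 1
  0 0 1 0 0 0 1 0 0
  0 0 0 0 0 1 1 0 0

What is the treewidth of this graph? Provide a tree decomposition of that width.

Every bag has size at most 3, so the width is 3 − 1 = 2 and tw(G) ≤ 2. The edges 3–1–5–4–2–6–9–7–8–3 form a cycle, so G is not a tree and its treewidth is at least 2. Therefore the treewidth is 2.

Treewidth 2.
One optimal decomposition is:
Bags: B1 = {1, 3, 5}  B2 = {3, 4, 5}  B3 = {2, 3, 4}  B4 = {2, 3, 6}  B5 = {3, 6, 9}  B6 = {3, 7, 9}  B7 = {3, 7, 8}
Tree: B1–B2, B2–B3, B3–B4, B4–B5, B5–B6, B6–B7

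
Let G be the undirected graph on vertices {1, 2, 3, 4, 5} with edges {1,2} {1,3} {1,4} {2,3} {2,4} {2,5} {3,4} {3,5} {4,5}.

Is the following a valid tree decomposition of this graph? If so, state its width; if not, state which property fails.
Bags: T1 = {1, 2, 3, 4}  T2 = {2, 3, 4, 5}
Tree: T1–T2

Yes; width 3.

Every vertex of G appears in some bag (union = {1, 2, 3, 4, 5}); every edge is covered by a bag; and for each vertex v the set of bags containing v is connected in the bag tree. The decomposition is therefore valid. The largest bag has 4 vertices, so the width is 3.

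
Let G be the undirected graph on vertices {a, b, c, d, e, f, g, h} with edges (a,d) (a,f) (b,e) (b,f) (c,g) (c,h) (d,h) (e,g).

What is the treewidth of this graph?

A width-2 tree decomposition is:
Bags: B1 = {a, d, f}  B2 = {b, d, f}  B3 = {b, d, e}  B4 = {d, e, g}  B5 = {c, d, g}  B6 = {c, d, h}
Tree: B1–B2, B2–B3, B3–B4, B4–B5, B5–B6
Each bag holds 3 vertices, so the decomposition has width 2, which upper-bounds the treewidth. The edges d–a–f–b–e–g–c–h–d form a cycle, so G is not a tree and its treewidth is at least 2. Hence tw(G) = 2 exactly.

2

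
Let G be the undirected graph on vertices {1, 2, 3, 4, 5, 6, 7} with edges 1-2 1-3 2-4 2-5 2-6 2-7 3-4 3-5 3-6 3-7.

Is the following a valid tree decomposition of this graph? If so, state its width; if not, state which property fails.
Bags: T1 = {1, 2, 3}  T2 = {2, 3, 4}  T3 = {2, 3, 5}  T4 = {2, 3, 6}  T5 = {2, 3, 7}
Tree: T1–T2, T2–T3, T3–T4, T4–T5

Yes; width 2.

Vertex coverage: the bags together contain {1, 2, 3, 4, 5, 6, 7}, the full vertex set. Edge coverage: each edge of G has both endpoints in at least one bag. Running intersection: for every vertex, the bags containing it form a connected subtree. All three properties hold, so this is a valid tree decomposition of width max|bag| − 1 = 2, and hence tw(G) ≤ 2.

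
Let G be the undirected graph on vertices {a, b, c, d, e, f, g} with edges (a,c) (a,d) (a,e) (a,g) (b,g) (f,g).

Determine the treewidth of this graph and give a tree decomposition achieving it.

Treewidth 1.
Bags: B1 = {a, g}  B2 = {a, e}  B3 = {a, c}  B4 = {b, g}  B5 = {f, g}  B6 = {a, d}
Tree: B1–B2, B2–B3, B1–B4, B4–B5, B1–B6

The largest bag has 2 vertices, giving width 1; this decomposition certifies tw(G) ≤ 1. Any graph with an edge has treewidth ≥ 1, and G has the edge a–g. Hence tw(G) = 1 exactly.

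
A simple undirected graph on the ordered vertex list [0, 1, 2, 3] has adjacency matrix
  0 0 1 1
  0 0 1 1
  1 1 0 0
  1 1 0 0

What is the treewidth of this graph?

A width-2 tree decomposition is:
Bags: B1 = {0, 1, 2}  B2 = {0, 1, 3}
Tree: B1–B2
The largest bag has 3 vertices, giving width 2; this decomposition certifies tw(G) ≤ 2. For the lower bound, G contains the cycle 1–2–0–3–1, so G is not a forest; only forests have treewidth ≤ 1, hence tw(G) ≥ 2. The upper and lower bounds meet at 2, so that is the treewidth.

2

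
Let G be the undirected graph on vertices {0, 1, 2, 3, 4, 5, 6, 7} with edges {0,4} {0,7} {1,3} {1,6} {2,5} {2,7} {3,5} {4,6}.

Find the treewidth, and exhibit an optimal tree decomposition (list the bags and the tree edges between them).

Each bag holds 3 vertices, so the decomposition has width 2, which upper-bounds the treewidth. Since 2–5–3–1–6–4–0–7–2 is a cycle in G, G is not acyclic. Forests are exactly the graphs of treewidth ≤ 1, so tw(G) ≥ 2. Combining the bounds, tw(G) = 2.

Treewidth 2.
One such decomposition:
Bags: B1 = {2, 3, 5}  B2 = {1, 2, 3}  B3 = {1, 2, 6}  B4 = {2, 4, 6}  B5 = {0, 2, 4}  B6 = {0, 2, 7}
Tree: B1–B2, B2–B3, B3–B4, B4–B5, B5–B6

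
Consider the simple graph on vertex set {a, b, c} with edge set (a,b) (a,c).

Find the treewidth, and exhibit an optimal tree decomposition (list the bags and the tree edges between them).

Every bag has size at most 2, so the width is 2 − 1 = 1 and tw(G) ≤ 1. Any graph with an edge has treewidth ≥ 1, and G has the edge b–a. Therefore the treewidth is 1.

Treewidth 1.
Bags: B1 = {a, b}  B2 = {a, c}
Tree: B1–B2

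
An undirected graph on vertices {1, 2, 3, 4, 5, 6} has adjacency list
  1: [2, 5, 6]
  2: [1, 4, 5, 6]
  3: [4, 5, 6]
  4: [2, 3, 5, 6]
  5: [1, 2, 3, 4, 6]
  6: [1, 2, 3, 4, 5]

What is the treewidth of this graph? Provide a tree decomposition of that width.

Treewidth 3.
One such decomposition:
Bags: B1 = {2, 4, 5, 6}  B2 = {1, 2, 5, 6}  B3 = {3, 4, 5, 6}
Tree: B1–B2, B1–B3

Every bag has size at most 4, so the width is 4 − 1 = 3 and tw(G) ≤ 3. Conversely, {1, 2, 5, 6} is a clique of size 4, and the vertices of any clique must share a bag in every tree decomposition; so some bag has ≥ 4 vertices and tw(G) ≥ 3. Hence tw(G) = 3 exactly.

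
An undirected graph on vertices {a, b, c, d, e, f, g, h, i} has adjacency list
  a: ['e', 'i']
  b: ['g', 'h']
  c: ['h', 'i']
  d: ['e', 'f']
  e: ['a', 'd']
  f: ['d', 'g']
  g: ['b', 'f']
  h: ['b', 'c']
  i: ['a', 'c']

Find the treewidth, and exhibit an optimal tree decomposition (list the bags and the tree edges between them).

Each bag holds 3 vertices, so the decomposition has width 2, which upper-bounds the treewidth. For the lower bound, G contains the cycle a–i–c–h–b–g–f–d–e–a, so G is not a forest; only forests have treewidth ≤ 1, hence tw(G) ≥ 2. Combining the bounds, tw(G) = 2.

Treewidth 2.
One such decomposition:
Bags: B1 = {a, c, i}  B2 = {a, c, h}  B3 = {a, b, h}  B4 = {a, b, g}  B5 = {a, f, g}  B6 = {a, d, f}  B7 = {a, d, e}
Tree: B1–B2, B2–B3, B3–B4, B4–B5, B5–B6, B6–B7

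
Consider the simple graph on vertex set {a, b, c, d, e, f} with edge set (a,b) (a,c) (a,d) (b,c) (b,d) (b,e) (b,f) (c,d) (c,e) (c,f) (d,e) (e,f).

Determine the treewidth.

3

A width-3 tree decomposition is:
Bags: B1 = {b, c, d, e}  B2 = {a, b, c, d}  B3 = {b, c, e, f}
Tree: B1–B2, B1–B3
The largest bag has 4 vertices, giving width 3; this decomposition certifies tw(G) ≤ 3. For the lower bound, the 4 vertices {b, c, d, e} are pairwise adjacent, and any tree decomposition puts a clique entirely inside one bag — forcing width ≥ 3. The upper and lower bounds meet at 3, so that is the treewidth.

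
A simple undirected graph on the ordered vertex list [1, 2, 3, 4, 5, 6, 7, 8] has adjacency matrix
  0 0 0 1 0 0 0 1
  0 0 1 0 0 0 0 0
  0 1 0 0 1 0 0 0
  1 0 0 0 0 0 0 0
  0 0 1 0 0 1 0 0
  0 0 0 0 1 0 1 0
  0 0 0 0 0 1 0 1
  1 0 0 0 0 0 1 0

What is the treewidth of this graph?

A width-1 tree decomposition is:
Bags: B1 = {1, 4}  B2 = {1, 8}  B3 = {7, 8}  B4 = {6, 7}  B5 = {5, 6}  B6 = {3, 5}  B7 = {2, 3}
Tree: B1–B2, B2–B3, B3–B4, B4–B5, B5–B6, B6–B7
Each bag holds 2 vertices, so the decomposition has width 1, which upper-bounds the treewidth. Since G has at least one edge (e.g. 4–1), it is not an edgeless graph, so tw(G) ≥ 1. The upper and lower bounds meet at 1, so that is the treewidth.

1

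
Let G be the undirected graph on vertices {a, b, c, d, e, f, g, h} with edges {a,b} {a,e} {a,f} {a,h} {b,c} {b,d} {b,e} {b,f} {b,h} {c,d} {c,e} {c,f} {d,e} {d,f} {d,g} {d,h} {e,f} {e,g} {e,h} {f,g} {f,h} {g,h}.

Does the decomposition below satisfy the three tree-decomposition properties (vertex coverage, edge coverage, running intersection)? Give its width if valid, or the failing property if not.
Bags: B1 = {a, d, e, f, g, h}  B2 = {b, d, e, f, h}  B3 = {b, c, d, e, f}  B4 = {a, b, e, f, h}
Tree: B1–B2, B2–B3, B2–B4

No — bags containing vertex a are not connected in the tree.

A tree decomposition must satisfy three properties: every vertex lies in some bag; for every edge, both endpoints lie together in some bag; and for every vertex, the bags containing it form a connected subtree. Here bags containing vertex a are not connected in the tree, so the decomposition is invalid.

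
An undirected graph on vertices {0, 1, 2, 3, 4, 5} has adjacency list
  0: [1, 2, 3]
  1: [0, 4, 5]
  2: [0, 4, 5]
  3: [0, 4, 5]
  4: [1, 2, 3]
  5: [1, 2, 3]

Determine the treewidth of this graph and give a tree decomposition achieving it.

Treewidth 3.
One optimal decomposition is:
Bags: B1 = {0, 1, 4, 5}  B2 = {0, 2, 4, 5}  B3 = {0, 3, 4, 5}
Tree: B1–B2, B2–B3

Every bag has size at most 4, so the width is 4 − 1 = 3 and tw(G) ≤ 3. For the lower bound: the 4 vertex sets {0,1}, {2,5}, {4}, {3} are disjoint, each induces a connected subgraph, and every pair is joined by at least one edge of G. Contracting each set to a single vertex therefore yields K_{4} as a minor, and since treewidth is minor-monotone, tw(G) ≥ tw(K_{4}) = 3. The upper and lower bounds meet at 3, so that is the treewidth.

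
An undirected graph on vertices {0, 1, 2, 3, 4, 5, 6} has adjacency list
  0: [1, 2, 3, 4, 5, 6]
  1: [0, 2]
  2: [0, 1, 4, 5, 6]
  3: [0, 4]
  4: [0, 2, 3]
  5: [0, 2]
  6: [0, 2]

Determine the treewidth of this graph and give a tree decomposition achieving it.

Treewidth 2.
One optimal decomposition is:
Bags: B1 = {0, 2, 6}  B2 = {0, 2, 4}  B3 = {0, 3, 4}  B4 = {0, 1, 2}  B5 = {0, 2, 5}
Tree: B1–B2, B2–B3, B1–B4, B4–B5

Every bag has size at most 3, so the width is 3 − 1 = 2 and tw(G) ≤ 2. For the lower bound, the 3 vertices {0, 1, 2} are pairwise adjacent, and any tree decomposition puts a clique entirely inside one bag — forcing width ≥ 2. Combining the bounds, tw(G) = 2.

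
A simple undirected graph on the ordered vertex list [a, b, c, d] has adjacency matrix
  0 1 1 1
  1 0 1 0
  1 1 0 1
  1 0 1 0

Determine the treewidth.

2

A width-2 tree decomposition is:
Bags: B1 = {a, b, c}  B2 = {a, c, d}
Tree: B1–B2
Each bag holds 3 vertices, so the decomposition has width 2, which upper-bounds the treewidth. On the other hand G contains the 3-clique {a, c, d}. A clique must lie in a single bag of any decomposition, so no decomposition can have width below 2. Combining the bounds, tw(G) = 2.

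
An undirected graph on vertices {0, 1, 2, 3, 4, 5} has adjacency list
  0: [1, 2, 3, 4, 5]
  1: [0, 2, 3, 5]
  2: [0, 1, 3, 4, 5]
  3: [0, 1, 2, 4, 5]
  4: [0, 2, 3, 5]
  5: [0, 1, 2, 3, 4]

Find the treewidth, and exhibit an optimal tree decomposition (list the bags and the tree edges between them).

Each bag holds 5 vertices, so the decomposition has width 4, which upper-bounds the treewidth. On the other hand G contains the 5-clique {0, 1, 2, 3, 5}. A clique must lie in a single bag of any decomposition, so no decomposition can have width below 4. Combining the bounds, tw(G) = 4.

Treewidth 4.
Bags: B1 = {0, 2, 3, 4, 5}  B2 = {0, 1, 2, 3, 5}
Tree: B1–B2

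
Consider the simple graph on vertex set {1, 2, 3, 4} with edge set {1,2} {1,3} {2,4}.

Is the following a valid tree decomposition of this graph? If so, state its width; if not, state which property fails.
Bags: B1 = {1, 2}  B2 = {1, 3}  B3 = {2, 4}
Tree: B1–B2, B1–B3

Every vertex of G appears in some bag (union = {1, 2, 3, 4}); every edge is covered by a bag; and for each vertex v the set of bags containing v is connected in the bag tree. The decomposition is therefore valid. The largest bag has 2 vertices, so the width is 1.

Yes; width 1.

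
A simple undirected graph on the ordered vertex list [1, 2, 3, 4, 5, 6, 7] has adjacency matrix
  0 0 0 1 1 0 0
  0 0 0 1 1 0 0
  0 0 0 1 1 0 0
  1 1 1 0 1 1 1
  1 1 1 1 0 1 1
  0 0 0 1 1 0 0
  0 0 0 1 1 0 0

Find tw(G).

2

A width-2 tree decomposition is:
Bags: B1 = {4, 5, 7}  B2 = {1, 4, 5}  B3 = {4, 5, 6}  B4 = {2, 4, 5}  B5 = {3, 4, 5}
Tree: B1–B2, B1–B3, B2–B4, B3–B5
Each bag holds 3 vertices, so the decomposition has width 2, which upper-bounds the treewidth. On the other hand G contains the 3-clique {1, 4, 5}. A clique must lie in a single bag of any decomposition, so no decomposition can have width below 2. The upper and lower bounds meet at 2, so that is the treewidth.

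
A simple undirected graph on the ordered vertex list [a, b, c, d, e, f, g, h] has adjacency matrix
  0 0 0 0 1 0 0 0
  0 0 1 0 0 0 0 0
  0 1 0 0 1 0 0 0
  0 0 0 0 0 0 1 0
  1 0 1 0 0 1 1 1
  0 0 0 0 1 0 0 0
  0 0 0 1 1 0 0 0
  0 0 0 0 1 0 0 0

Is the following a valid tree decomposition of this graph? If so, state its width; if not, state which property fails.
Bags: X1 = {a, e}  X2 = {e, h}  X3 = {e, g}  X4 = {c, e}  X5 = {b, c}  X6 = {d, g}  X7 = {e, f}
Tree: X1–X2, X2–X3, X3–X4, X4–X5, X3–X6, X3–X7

Yes; width 1.

Vertex coverage: the bags together contain {a, b, c, d, e, f, g, h}, the full vertex set. Edge coverage: each edge of G has both endpoints in at least one bag. Running intersection: for every vertex, the bags containing it form a connected subtree. All three properties hold, so this is a valid tree decomposition of width max|bag| − 1 = 1, and hence tw(G) ≤ 1.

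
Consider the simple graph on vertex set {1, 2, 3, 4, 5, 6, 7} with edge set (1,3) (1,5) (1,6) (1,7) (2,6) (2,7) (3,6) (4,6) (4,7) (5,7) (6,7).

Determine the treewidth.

A width-2 tree decomposition is:
Bags: B1 = {1, 6, 7}  B2 = {2, 6, 7}  B3 = {4, 6, 7}  B4 = {1, 5, 7}  B5 = {1, 3, 6}
Tree: B1–B2, B1–B3, B1–B4, B1–B5
Every bag has size at most 3, so the width is 3 − 1 = 2 and tw(G) ≤ 2. Conversely, {1, 5, 7} is a clique of size 3, and the vertices of any clique must share a bag in every tree decomposition; so some bag has ≥ 3 vertices and tw(G) ≥ 2. The upper and lower bounds meet at 2, so that is the treewidth.

2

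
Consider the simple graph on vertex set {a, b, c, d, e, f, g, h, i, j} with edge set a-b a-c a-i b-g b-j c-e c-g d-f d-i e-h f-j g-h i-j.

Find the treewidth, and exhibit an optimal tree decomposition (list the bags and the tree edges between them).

Every bag has size at most 3, so the width is 3 − 1 = 2 and tw(G) ≤ 2. For the lower bound, G contains the cycle f–d–i–j–f, so G is not a forest; only forests have treewidth ≤ 1, hence tw(G) ≥ 2. Therefore the treewidth is 2.

Treewidth 2.
One optimal decomposition is:
Bags: B1 = {d, f, j}  B2 = {d, i, j}  B3 = {b, i, j}  B4 = {a, b, i}  B5 = {a, b, g}  B6 = {a, c, g}  B7 = {c, g, h}  B8 = {c, e, h}
Tree: B1–B2, B2–B3, B3–B4, B4–B5, B5–B6, B6–B7, B7–B8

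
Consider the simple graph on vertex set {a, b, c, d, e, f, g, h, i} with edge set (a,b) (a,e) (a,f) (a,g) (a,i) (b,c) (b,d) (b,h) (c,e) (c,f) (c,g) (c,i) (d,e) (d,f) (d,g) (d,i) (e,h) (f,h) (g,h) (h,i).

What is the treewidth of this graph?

4

A width-4 tree decomposition is:
Bags: B1 = {a, c, d, h, i}  B2 = {a, c, d, e, h}  B3 = {a, b, c, d, h}  B4 = {a, c, d, g, h}  B5 = {a, c, d, f, h}
Tree: B1–B2, B2–B3, B3–B4, B4–B5
Every bag has size at most 5, so the width is 5 − 1 = 4 and tw(G) ≤ 4. For the lower bound: the 5 vertex sets {h,i}, {a,e}, {b,c}, {d}, {g} are disjoint, each induces a connected subgraph, and every pair is joined by at least one edge of G. Contracting each set to a single vertex therefore yields K_{5} as a minor, and since treewidth is minor-monotone, tw(G) ≥ tw(K_{5}) = 4. Hence tw(G) = 4 exactly.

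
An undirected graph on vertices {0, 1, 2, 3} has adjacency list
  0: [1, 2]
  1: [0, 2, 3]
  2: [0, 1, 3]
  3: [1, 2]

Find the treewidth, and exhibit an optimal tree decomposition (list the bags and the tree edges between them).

Treewidth 2.
Bags: B1 = {0, 1, 2}  B2 = {1, 2, 3}
Tree: B1–B2

Each bag holds 3 vertices, so the decomposition has width 2, which upper-bounds the treewidth. Conversely, {0, 1, 2} is a clique of size 3, and the vertices of any clique must share a bag in every tree decomposition; so some bag has ≥ 3 vertices and tw(G) ≥ 2. Hence tw(G) = 2 exactly.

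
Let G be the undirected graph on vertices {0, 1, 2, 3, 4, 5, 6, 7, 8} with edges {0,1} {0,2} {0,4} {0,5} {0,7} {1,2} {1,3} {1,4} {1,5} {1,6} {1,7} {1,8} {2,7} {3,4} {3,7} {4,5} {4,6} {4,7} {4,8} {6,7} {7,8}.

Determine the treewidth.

3

A width-3 tree decomposition is:
Bags: B1 = {0, 1, 4, 7}  B2 = {1, 4, 6, 7}  B3 = {0, 1, 4, 5}  B4 = {1, 4, 7, 8}  B5 = {0, 1, 2, 7}  B6 = {1, 3, 4, 7}
Tree: B1–B2, B1–B3, B2–B4, B1–B5, B4–B6
Every bag has size at most 4, so the width is 4 − 1 = 3 and tw(G) ≤ 3. For the lower bound, the 4 vertices {0, 1, 2, 7} are pairwise adjacent, and any tree decomposition puts a clique entirely inside one bag — forcing width ≥ 3. Therefore the treewidth is 3.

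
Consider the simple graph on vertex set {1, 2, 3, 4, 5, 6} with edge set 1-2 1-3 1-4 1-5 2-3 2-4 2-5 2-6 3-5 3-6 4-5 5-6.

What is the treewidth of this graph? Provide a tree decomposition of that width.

Treewidth 3.
One optimal decomposition is:
Bags: B1 = {1, 2, 4, 5}  B2 = {1, 2, 3, 5}  B3 = {2, 3, 5, 6}
Tree: B1–B2, B2–B3

Every bag has size at most 4, so the width is 4 − 1 = 3 and tw(G) ≤ 3. Conversely, {1, 2, 3, 5} is a clique of size 4, and the vertices of any clique must share a bag in every tree decomposition; so some bag has ≥ 4 vertices and tw(G) ≥ 3. Combining the bounds, tw(G) = 3.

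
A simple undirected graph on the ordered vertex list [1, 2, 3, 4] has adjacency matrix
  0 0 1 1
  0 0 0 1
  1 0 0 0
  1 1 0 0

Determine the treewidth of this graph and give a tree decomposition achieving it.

Treewidth 1.
One such decomposition:
Bags: B1 = {1, 3}  B2 = {1, 4}  B3 = {2, 4}
Tree: B1–B2, B2–B3

Every bag has size at most 2, so the width is 2 − 1 = 1 and tw(G) ≤ 1. G has an edge, so its treewidth is at least 1. Hence tw(G) = 1 exactly.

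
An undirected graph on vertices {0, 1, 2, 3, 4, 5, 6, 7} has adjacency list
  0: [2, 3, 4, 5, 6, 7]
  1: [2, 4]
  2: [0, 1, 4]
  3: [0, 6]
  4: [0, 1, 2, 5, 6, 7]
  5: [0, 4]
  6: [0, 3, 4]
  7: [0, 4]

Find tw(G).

2

A width-2 tree decomposition is:
Bags: B1 = {0, 4, 5}  B2 = {0, 4, 7}  B3 = {0, 4, 6}  B4 = {0, 2, 4}  B5 = {1, 2, 4}  B6 = {0, 3, 6}
Tree: B1–B2, B2–B3, B3–B4, B4–B5, B3–B6
The largest bag has 3 vertices, giving width 2; this decomposition certifies tw(G) ≤ 2. Conversely, {0, 3, 6} is a clique of size 3, and the vertices of any clique must share a bag in every tree decomposition; so some bag has ≥ 3 vertices and tw(G) ≥ 2. Therefore the treewidth is 2.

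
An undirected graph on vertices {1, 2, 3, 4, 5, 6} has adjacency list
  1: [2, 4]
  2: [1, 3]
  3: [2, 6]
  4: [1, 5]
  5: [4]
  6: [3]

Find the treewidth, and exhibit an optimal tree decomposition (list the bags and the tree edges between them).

Treewidth 1.
One such decomposition:
Bags: B1 = {1, 4}  B2 = {4, 5}  B3 = {1, 2}  B4 = {2, 3}  B5 = {3, 6}
Tree: B1–B2, B1–B3, B3–B4, B4–B5

Each bag holds 2 vertices, so the decomposition has width 1, which upper-bounds the treewidth. Since G has at least one edge (e.g. 4–1), it is not an edgeless graph, so tw(G) ≥ 1. Hence tw(G) = 1 exactly.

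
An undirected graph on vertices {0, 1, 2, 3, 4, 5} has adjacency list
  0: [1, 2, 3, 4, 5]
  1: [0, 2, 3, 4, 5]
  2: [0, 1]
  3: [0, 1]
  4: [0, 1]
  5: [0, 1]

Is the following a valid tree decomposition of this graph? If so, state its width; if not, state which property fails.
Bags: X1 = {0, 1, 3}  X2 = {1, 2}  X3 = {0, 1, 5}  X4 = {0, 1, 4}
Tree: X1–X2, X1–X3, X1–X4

No — edge (0,2) lies in no bag.

A tree decomposition must satisfy three properties: every vertex lies in some bag; for every edge, both endpoints lie together in some bag; and for every vertex, the bags containing it form a connected subtree. Here edge (0,2) lies in no bag, so the decomposition is invalid.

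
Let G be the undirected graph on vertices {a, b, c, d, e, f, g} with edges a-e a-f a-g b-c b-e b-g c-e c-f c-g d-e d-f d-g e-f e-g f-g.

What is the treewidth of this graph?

3

A width-3 tree decomposition is:
Bags: B1 = {b, c, e, g}  B2 = {c, e, f, g}  B3 = {d, e, f, g}  B4 = {a, e, f, g}
Tree: B1–B2, B2–B3, B2–B4
Every bag has size at most 4, so the width is 4 − 1 = 3 and tw(G) ≤ 3. On the other hand G contains the 4-clique {d, e, f, g}. A clique must lie in a single bag of any decomposition, so no decomposition can have width below 3. Therefore the treewidth is 3.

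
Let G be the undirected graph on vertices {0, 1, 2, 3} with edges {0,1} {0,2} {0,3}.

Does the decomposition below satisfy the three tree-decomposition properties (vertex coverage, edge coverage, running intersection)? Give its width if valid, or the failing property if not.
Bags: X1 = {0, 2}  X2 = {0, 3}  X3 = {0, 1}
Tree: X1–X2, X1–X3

Vertex coverage: the bags together contain {0, 1, 2, 3}, the full vertex set. Edge coverage: each edge of G has both endpoints in at least one bag. Running intersection: for every vertex, the bags containing it form a connected subtree. All three properties hold, so this is a valid tree decomposition of width max|bag| − 1 = 1, and hence tw(G) ≤ 1.

Yes; width 1.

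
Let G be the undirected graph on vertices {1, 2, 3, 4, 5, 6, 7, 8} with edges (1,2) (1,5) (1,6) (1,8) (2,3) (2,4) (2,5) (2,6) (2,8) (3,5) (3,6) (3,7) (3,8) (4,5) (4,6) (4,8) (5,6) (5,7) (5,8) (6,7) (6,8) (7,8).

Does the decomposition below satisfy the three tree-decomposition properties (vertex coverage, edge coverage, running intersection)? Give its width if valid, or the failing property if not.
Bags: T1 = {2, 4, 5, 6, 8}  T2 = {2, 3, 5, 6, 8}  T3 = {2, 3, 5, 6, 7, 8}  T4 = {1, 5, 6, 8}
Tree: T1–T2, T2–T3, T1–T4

No — edge (2,1) lies in no bag.

A tree decomposition must satisfy three properties: every vertex lies in some bag; for every edge, both endpoints lie together in some bag; and for every vertex, the bags containing it form a connected subtree. Here edge (2,1) lies in no bag, so the decomposition is invalid.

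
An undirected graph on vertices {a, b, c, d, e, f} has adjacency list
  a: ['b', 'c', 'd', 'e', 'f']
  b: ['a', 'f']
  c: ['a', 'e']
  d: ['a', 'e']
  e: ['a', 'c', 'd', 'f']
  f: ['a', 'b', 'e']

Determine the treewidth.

A width-2 tree decomposition is:
Bags: B1 = {a, c, e}  B2 = {a, e, f}  B3 = {a, b, f}  B4 = {a, d, e}
Tree: B1–B2, B2–B3, B1–B4
Every bag has size at most 3, so the width is 3 − 1 = 2 and tw(G) ≤ 2. Conversely, {a, d, e} is a clique of size 3, and the vertices of any clique must share a bag in every tree decomposition; so some bag has ≥ 3 vertices and tw(G) ≥ 2. Therefore the treewidth is 2.

2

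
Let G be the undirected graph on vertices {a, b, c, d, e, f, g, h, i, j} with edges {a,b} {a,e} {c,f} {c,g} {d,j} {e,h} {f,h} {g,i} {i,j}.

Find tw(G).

A width-1 tree decomposition is:
Bags: B1 = {d, j}  B2 = {i, j}  B3 = {g, i}  B4 = {c, g}  B5 = {c, f}  B6 = {f, h}  B7 = {e, h}  B8 = {a, e}  B9 = {a, b}
Tree: B1–B2, B2–B3, B3–B4, B4–B5, B5–B6, B6–B7, B7–B8, B8–B9
The largest bag has 2 vertices, giving width 1; this decomposition certifies tw(G) ≤ 1. Any graph with an edge has treewidth ≥ 1, and G has the edge d–j. Hence tw(G) = 1 exactly.

1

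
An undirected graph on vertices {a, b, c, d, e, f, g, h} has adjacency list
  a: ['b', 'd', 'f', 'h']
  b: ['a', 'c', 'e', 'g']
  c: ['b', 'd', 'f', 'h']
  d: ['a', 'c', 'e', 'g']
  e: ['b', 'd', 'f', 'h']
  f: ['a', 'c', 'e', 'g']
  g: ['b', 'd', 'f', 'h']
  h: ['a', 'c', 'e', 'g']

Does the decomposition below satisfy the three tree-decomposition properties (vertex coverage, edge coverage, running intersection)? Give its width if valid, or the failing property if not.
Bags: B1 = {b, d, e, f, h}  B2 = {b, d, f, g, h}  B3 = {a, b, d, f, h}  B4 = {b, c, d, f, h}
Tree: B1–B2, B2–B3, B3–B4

Every vertex of G appears in some bag (union = {a, b, c, d, e, f, g, h}); every edge is covered by a bag; and for each vertex v the set of bags containing v is connected in the bag tree. The decomposition is therefore valid. The largest bag has 5 vertices, so the width is 4.

Yes; width 4.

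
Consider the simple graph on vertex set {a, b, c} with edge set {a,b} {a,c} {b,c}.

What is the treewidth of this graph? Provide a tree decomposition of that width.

A single bag containing all 3 vertices is trivially a valid decomposition of width 2. For the lower bound, the 3 vertices {a, b, c} are pairwise adjacent, and any tree decomposition puts a clique entirely inside one bag — forcing width ≥ 2. Therefore the treewidth is 2.

Treewidth 2.
One such decomposition:
Bags: B1 = {a, b, c}
Tree: (single bag)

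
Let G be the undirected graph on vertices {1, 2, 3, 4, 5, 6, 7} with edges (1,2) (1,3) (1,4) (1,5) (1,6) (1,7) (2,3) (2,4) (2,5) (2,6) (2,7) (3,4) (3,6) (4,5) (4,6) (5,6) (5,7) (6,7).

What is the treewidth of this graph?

A width-4 tree decomposition is:
Bags: B1 = {1, 2, 4, 5, 6}  B2 = {1, 2, 5, 6, 7}  B3 = {1, 2, 3, 4, 6}
Tree: B1–B2, B1–B3
Every bag has size at most 5, so the width is 5 − 1 = 4 and tw(G) ≤ 4. For the lower bound, the 5 vertices {1, 2, 3, 4, 6} are pairwise adjacent, and any tree decomposition puts a clique entirely inside one bag — forcing width ≥ 4. Combining the bounds, tw(G) = 4.

4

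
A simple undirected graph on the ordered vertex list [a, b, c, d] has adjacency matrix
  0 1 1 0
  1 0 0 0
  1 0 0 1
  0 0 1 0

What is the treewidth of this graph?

1

A width-1 tree decomposition is:
Bags: B1 = {a, b}  B2 = {a, c}  B3 = {c, d}
Tree: B1–B2, B2–B3
Every bag has size at most 2, so the width is 2 − 1 = 1 and tw(G) ≤ 1. G has an edge, so its treewidth is at least 1. Hence tw(G) = 1 exactly.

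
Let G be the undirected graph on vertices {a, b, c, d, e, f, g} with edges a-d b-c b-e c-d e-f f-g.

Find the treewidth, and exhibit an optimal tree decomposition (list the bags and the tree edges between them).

Treewidth 1.
One optimal decomposition is:
Bags: B1 = {f, g}  B2 = {e, f}  B3 = {b, e}  B4 = {b, c}  B5 = {c, d}  B6 = {a, d}
Tree: B1–B2, B2–B3, B3–B4, B4–B5, B5–B6

Each bag holds 2 vertices, so the decomposition has width 1, which upper-bounds the treewidth. G has an edge, so its treewidth is at least 1. The upper and lower bounds meet at 1, so that is the treewidth.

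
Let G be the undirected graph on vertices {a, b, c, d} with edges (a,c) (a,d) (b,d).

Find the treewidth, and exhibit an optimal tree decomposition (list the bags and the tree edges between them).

Treewidth 1.
Bags: B1 = {b, d}  B2 = {a, d}  B3 = {a, c}
Tree: B1–B2, B2–B3

The largest bag has 2 vertices, giving width 1; this decomposition certifies tw(G) ≤ 1. Since G has at least one edge (e.g. b–d), it is not an edgeless graph, so tw(G) ≥ 1. Combining the bounds, tw(G) = 1.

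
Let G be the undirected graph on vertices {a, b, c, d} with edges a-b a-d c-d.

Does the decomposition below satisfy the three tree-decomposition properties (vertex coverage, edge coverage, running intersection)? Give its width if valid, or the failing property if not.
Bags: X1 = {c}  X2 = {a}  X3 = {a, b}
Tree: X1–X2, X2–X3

A tree decomposition must satisfy three properties: every vertex lies in some bag; for every edge, both endpoints lie together in some bag; and for every vertex, the bags containing it form a connected subtree. Here vertex d appears in no bag, so the decomposition is invalid.

No — vertex d appears in no bag.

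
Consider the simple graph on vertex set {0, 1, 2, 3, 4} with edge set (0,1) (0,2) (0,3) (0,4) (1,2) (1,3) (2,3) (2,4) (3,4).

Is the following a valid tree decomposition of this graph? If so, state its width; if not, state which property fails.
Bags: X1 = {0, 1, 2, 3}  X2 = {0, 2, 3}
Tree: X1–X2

No — vertex 4 appears in no bag.

A tree decomposition must satisfy three properties: every vertex lies in some bag; for every edge, both endpoints lie together in some bag; and for every vertex, the bags containing it form a connected subtree. Here vertex 4 appears in no bag, so the decomposition is invalid.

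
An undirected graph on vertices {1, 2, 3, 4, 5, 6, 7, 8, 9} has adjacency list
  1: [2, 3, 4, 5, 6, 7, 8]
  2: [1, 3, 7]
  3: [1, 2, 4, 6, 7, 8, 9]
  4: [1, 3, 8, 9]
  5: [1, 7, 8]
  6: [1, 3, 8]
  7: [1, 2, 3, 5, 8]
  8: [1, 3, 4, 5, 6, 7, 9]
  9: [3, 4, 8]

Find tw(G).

A width-3 tree decomposition is:
Bags: B1 = {1, 2, 3, 7}  B2 = {1, 3, 7, 8}  B3 = {1, 5, 7, 8}  B4 = {1, 3, 4, 8}  B5 = {1, 3, 6, 8}  B6 = {3, 4, 8, 9}
Tree: B1–B2, B2–B3, B2–B4, B4–B5, B4–B6
Every bag has size at most 4, so the width is 4 − 1 = 3 and tw(G) ≤ 3. Conversely, {1, 3, 4, 8} is a clique of size 4, and the vertices of any clique must share a bag in every tree decomposition; so some bag has ≥ 4 vertices and tw(G) ≥ 3. Combining the bounds, tw(G) = 3.

3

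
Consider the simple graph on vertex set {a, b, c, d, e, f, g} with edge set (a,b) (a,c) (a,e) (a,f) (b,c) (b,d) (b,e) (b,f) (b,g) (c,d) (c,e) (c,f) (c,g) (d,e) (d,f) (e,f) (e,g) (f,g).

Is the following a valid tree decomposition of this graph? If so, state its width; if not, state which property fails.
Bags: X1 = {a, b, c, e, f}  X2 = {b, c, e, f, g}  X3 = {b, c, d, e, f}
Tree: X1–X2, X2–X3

Yes; width 4.

Every vertex of G appears in some bag (union = {a, b, c, d, e, f, g}); every edge is covered by a bag; and for each vertex v the set of bags containing v is connected in the bag tree. The decomposition is therefore valid. The largest bag has 5 vertices, so the width is 4.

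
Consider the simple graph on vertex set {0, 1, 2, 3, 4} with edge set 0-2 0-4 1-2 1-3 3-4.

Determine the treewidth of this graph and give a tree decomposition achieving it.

Every bag has size at most 3, so the width is 3 − 1 = 2 and tw(G) ≤ 2. Since 1–2–0–4–3–1 is a cycle in G, G is not acyclic. Forests are exactly the graphs of treewidth ≤ 1, so tw(G) ≥ 2. Hence tw(G) = 2 exactly.

Treewidth 2.
One such decomposition:
Bags: B1 = {0, 1, 2}  B2 = {0, 1, 4}  B3 = {1, 3, 4}
Tree: B1–B2, B2–B3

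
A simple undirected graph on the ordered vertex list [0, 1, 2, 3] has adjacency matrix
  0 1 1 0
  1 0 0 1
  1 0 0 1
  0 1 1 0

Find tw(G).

2

A width-2 tree decomposition is:
Bags: B1 = {0, 1, 3}  B2 = {0, 2, 3}
Tree: B1–B2
Every bag has size at most 3, so the width is 3 − 1 = 2 and tw(G) ≤ 2. The edges 3–1–0–2–3 form a cycle, so G is not a tree and its treewidth is at least 2. Therefore the treewidth is 2.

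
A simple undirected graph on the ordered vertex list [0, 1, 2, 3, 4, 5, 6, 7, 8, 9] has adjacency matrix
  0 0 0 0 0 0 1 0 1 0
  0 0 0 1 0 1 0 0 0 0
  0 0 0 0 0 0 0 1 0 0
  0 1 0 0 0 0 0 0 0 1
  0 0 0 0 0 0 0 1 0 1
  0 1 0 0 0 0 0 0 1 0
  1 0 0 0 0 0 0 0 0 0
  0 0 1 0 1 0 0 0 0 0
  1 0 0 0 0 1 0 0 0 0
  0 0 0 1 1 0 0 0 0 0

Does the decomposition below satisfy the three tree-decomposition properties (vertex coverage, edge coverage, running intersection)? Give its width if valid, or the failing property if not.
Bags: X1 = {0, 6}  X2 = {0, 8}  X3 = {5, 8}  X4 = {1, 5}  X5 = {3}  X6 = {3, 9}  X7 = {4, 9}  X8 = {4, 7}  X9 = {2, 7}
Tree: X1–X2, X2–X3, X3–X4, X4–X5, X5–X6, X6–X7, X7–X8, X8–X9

No — edge (1,3) lies in no bag.

A tree decomposition must satisfy three properties: every vertex lies in some bag; for every edge, both endpoints lie together in some bag; and for every vertex, the bags containing it form a connected subtree. Here edge (1,3) lies in no bag, so the decomposition is invalid.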